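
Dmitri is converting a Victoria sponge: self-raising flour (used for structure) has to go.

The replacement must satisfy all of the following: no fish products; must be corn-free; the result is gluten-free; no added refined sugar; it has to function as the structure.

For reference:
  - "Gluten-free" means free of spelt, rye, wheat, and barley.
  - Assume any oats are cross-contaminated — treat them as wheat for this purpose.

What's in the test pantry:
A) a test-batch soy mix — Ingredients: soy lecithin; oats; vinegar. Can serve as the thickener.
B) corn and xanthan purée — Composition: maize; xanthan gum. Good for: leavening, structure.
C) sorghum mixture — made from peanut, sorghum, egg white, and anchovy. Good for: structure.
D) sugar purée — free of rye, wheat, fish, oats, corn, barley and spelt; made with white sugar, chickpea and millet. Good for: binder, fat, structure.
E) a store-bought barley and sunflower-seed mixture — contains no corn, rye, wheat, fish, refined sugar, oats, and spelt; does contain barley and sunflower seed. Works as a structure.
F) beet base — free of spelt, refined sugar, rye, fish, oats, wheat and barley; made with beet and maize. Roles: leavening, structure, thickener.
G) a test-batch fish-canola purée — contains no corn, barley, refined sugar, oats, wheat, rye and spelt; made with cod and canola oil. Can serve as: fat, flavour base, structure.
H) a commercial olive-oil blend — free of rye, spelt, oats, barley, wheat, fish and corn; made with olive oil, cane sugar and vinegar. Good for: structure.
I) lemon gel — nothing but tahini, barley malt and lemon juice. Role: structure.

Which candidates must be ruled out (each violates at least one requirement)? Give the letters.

A: not usable as a structure; has oats, so not gluten-free — out
B: has maize, so not corn-free — out
C: has anchovy, so not fish-free — out
D: has white sugar, so not no-added-sugar — no
E: has barley, so not gluten-free — reject
F: has maize, so not corn-free — no
G: has cod, so not fish-free — no
H: has cane sugar, so not no-added-sugar — reject
I: has barley malt, so not gluten-free — no

A, B, C, D, E, F, G, H, I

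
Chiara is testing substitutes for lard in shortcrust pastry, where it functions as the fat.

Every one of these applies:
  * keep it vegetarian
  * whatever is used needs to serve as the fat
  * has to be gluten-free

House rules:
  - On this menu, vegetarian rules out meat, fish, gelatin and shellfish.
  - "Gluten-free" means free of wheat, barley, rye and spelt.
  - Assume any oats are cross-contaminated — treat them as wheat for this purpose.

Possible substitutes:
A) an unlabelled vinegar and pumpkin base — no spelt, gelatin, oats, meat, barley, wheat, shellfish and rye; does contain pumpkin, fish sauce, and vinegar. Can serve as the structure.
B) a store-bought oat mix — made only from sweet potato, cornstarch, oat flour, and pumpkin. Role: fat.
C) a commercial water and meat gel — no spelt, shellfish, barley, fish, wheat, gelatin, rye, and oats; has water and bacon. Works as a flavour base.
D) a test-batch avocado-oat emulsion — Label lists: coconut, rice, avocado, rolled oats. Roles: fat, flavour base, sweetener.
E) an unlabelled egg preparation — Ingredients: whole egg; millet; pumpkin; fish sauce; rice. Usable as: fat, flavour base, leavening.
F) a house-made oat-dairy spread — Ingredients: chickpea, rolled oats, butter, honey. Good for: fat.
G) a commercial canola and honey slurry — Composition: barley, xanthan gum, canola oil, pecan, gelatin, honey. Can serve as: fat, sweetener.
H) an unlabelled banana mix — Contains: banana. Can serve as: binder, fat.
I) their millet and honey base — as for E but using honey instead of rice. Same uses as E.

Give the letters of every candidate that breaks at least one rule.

A, B, C, D, E, F, G, I

A: not usable as a fat; has fish sauce, so not vegetarian — out
B: has oat flour, so not gluten-free — out
C: not usable as a fat; has bacon, so not vegetarian — out
D: has rolled oats, so not gluten-free — out
E: has fish sauce, so not vegetarian — out
F: has rolled oats, so not gluten-free — no
G: has gelatin, so not vegetarian; has barley, so not gluten-free — no
H: nothing on the exclusion list — valid
I: has fish sauce, so not vegetarian — out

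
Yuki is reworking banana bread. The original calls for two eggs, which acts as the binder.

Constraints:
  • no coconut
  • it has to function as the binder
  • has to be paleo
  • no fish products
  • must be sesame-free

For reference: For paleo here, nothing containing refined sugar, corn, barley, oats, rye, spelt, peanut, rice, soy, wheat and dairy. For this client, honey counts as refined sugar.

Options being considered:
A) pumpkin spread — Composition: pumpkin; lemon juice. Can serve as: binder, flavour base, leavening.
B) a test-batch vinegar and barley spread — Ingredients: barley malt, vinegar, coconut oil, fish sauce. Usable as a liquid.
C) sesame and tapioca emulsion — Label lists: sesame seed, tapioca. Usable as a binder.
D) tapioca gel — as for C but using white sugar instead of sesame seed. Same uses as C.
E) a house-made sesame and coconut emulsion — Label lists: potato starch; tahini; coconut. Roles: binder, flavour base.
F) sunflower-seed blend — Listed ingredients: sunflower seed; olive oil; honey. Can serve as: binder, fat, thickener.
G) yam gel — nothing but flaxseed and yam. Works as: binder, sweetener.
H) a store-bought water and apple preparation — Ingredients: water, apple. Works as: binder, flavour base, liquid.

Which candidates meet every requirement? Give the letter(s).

A: nothing on the exclusion list — valid
B: not usable as a binder; has barley malt, so not paleo (and 2 more) — reject
C: has sesame seed, so not sesame-free — out
D: has white sugar, so not paleo — reject
E: has tahini, so not sesame-free; has coconut, so not coconut-free — no
F: has honey, so not paleo — out
G: only yam and flaxseed; none excluded — valid
H: works as a binder, no coconut, paleo — OK

A, G, H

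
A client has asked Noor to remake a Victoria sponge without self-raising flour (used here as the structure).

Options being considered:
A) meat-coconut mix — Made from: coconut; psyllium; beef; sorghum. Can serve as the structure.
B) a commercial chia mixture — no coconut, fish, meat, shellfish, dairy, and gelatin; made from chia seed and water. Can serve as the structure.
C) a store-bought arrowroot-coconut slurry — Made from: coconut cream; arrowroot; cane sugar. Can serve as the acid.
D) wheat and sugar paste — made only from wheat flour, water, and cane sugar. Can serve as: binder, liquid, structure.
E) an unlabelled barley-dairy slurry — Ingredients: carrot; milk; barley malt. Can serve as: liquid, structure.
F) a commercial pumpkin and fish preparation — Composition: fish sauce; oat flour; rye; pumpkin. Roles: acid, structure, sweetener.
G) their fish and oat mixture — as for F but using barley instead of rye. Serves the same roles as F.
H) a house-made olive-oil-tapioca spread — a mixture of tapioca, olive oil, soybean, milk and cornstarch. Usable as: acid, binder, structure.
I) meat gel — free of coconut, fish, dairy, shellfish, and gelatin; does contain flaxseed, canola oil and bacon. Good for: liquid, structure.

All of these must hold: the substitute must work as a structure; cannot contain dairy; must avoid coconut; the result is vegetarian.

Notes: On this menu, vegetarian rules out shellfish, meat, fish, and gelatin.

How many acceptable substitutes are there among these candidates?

2

A: has beef, so not vegetarian; has coconut, so not coconut-free — reject
B: no coconut, no dairy — valid
C: not usable as a structure; has coconut cream, so not coconut-free — out
D: all constraints satisfied — keep
E: has milk, so not dairy-free — reject
F: has fish sauce, so not vegetarian — out
G: has fish sauce, so not vegetarian — no
H: has milk, so not dairy-free — out
I: has bacon, so not vegetarian — no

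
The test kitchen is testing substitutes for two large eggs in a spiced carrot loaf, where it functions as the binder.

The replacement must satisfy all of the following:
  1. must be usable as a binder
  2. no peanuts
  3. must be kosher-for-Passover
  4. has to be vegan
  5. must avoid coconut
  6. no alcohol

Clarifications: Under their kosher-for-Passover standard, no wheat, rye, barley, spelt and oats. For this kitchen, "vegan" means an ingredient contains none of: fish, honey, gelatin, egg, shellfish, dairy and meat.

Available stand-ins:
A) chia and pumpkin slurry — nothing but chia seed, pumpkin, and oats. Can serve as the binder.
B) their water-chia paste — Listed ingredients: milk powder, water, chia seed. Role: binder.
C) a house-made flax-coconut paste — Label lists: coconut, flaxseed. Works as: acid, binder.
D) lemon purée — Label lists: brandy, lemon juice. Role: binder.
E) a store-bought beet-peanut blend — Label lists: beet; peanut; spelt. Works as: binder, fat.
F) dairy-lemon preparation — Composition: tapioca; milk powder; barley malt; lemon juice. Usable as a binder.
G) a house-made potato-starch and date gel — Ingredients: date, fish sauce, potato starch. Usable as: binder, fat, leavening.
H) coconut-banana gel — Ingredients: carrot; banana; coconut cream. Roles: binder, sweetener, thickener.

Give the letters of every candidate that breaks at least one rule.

A, B, C, D, E, F, G, H

A: has oats, so not kosher-for-Passover — out
B: has milk powder, so not vegan — no
C: has coconut, so not coconut-free — reject
D: has brandy, so not alcohol-free — no
E: has spelt, so not kosher-for-Passover; has peanut, so not peanut-free — reject
F: has barley malt, so not kosher-for-Passover; has milk powder, so not vegan — reject
G: has fish sauce, so not vegan — reject
H: has coconut cream, so not coconut-free — no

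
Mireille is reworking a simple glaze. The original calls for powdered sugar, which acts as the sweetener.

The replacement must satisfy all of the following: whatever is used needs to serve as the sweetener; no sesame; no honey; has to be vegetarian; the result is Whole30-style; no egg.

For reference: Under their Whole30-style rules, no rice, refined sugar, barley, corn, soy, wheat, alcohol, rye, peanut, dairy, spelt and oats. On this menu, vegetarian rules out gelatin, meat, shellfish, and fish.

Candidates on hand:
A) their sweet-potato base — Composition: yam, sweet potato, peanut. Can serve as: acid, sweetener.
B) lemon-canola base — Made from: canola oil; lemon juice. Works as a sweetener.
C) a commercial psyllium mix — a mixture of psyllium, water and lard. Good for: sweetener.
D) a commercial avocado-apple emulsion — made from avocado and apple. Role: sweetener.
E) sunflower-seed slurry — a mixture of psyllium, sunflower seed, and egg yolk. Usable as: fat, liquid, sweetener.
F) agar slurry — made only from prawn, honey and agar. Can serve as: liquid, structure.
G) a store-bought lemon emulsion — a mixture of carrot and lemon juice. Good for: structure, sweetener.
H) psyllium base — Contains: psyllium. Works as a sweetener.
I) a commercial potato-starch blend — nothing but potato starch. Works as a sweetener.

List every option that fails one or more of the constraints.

A: has peanut, so not Whole30-style — reject
B: every rule checks out — valid
C: has lard, so not vegetarian — no
D: only apple and avocado; none excluded — keep
E: has egg yolk, so not egg-free — no
F: not usable as a sweetener; has prawn, so not vegetarian (and 1 more) — out
G: no egg, Whole30-style — OK
H: no sesame, vegetarian — OK
I: works as a sweetener, no sesame, no egg — OK

A, C, E, F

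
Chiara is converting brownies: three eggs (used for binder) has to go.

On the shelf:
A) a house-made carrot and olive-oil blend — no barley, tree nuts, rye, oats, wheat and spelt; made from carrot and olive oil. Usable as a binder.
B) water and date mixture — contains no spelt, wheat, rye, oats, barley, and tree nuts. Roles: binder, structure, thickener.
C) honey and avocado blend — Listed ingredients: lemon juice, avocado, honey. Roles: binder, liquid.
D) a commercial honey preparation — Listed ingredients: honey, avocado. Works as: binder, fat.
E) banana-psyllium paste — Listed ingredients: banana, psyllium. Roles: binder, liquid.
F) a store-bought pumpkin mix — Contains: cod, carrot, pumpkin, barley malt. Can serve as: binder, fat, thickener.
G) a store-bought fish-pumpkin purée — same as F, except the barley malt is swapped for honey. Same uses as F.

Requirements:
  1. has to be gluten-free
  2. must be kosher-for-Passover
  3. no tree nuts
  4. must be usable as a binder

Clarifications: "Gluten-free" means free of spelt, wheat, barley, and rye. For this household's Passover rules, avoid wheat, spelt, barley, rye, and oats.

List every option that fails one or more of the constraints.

A: nothing on the exclusion list — keep
B: all constraints satisfied — valid
C: nothing on the exclusion list — keep
D: only honey and avocado; none excluded — OK
E: all constraints satisfied — valid
F: has barley malt, so not gluten-free; has barley malt, so not kosher-for-Passover — out
G: cod and honey etc. — none of it excluded — OK

F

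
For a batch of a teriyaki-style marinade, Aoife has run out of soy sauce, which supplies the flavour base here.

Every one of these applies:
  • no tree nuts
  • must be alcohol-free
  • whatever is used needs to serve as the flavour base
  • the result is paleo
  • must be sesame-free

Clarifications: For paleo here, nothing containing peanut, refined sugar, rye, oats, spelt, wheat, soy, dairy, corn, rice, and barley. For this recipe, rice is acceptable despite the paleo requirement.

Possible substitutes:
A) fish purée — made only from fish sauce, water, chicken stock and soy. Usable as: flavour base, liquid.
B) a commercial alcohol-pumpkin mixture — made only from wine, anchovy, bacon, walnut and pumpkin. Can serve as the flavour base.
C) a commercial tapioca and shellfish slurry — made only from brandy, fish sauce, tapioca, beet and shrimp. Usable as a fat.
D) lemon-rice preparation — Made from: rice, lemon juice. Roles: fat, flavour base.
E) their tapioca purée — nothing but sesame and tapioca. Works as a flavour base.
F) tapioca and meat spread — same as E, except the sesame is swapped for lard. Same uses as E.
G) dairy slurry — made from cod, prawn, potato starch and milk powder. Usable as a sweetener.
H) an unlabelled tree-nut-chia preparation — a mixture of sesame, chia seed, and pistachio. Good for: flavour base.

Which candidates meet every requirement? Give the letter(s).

A: has soy, so not paleo — reject
B: has walnut, so not tree-nut-free; has wine, so not alcohol-free — reject
C: not usable as a flavour base; has brandy, so not alcohol-free — reject
D: rice is permitted under the paleo carve-out; nothing else excluded — valid
E: has sesame, so not sesame-free — no
F: works as a flavour base, no sesame, paleo — keep
G: not usable as a flavour base; has milk powder, so not paleo — no
H: has pistachio, so not tree-nut-free; has sesame, so not sesame-free — no

D, F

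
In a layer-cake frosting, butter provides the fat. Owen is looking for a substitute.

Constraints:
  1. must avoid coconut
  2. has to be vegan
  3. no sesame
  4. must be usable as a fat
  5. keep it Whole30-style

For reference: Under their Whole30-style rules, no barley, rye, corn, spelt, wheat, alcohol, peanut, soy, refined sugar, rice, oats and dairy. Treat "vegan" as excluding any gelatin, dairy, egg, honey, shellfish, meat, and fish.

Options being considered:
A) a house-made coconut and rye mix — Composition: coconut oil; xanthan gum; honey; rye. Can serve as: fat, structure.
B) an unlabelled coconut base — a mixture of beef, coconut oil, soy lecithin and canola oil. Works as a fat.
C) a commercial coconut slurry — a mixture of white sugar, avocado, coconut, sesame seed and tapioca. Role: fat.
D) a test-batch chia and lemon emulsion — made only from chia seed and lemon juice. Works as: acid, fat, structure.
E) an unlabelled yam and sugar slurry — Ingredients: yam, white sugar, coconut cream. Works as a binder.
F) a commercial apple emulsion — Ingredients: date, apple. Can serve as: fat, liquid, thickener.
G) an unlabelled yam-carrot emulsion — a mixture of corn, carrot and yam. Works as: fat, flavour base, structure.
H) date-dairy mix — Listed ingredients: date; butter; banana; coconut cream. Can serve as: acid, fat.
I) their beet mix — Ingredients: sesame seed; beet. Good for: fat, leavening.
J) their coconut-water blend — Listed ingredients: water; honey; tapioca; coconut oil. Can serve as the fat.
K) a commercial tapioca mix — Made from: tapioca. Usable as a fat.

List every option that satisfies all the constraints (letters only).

A: has rye, so not Whole30-style; has honey, so not vegan (and 1 more) — reject
B: has soy lecithin, so not Whole30-style; has beef, so not vegan (and 1 more) — no
C: has white sugar, so not Whole30-style; has sesame seed, so not sesame-free (and 1 more) — reject
D: only lemon juice and chia seed; none excluded — OK
E: not usable as a fat; has white sugar, so not Whole30-style (and 1 more) — reject
F: nothing on the exclusion list — keep
G: has corn, so not Whole30-style — no
H: has butter, so not Whole30-style; has butter, so not vegan (and 1 more) — out
I: has sesame seed, so not sesame-free — no
J: has honey, so not vegan; has coconut oil, so not coconut-free — reject
K: nothing on the exclusion list — keep

D, F, K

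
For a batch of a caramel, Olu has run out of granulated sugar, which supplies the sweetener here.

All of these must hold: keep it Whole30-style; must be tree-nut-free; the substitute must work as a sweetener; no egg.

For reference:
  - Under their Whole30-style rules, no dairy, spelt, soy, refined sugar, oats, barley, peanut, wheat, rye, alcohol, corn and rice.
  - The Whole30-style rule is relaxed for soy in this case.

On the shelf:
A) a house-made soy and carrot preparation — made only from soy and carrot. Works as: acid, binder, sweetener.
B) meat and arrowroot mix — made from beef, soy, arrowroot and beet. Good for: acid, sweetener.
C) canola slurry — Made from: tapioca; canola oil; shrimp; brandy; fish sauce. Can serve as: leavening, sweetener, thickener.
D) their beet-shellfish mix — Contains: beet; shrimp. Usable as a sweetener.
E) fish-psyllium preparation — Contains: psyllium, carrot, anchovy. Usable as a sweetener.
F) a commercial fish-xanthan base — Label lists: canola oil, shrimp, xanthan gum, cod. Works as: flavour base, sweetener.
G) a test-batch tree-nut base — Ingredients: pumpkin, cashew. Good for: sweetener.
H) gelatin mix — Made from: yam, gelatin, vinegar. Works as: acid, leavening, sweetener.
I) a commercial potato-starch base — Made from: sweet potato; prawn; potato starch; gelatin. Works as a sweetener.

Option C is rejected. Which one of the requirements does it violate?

usable as a sweetener: satisfied
Whole30-style: has brandy — fails
tree-nut-free: satisfied
egg-free: satisfied

Whole30-style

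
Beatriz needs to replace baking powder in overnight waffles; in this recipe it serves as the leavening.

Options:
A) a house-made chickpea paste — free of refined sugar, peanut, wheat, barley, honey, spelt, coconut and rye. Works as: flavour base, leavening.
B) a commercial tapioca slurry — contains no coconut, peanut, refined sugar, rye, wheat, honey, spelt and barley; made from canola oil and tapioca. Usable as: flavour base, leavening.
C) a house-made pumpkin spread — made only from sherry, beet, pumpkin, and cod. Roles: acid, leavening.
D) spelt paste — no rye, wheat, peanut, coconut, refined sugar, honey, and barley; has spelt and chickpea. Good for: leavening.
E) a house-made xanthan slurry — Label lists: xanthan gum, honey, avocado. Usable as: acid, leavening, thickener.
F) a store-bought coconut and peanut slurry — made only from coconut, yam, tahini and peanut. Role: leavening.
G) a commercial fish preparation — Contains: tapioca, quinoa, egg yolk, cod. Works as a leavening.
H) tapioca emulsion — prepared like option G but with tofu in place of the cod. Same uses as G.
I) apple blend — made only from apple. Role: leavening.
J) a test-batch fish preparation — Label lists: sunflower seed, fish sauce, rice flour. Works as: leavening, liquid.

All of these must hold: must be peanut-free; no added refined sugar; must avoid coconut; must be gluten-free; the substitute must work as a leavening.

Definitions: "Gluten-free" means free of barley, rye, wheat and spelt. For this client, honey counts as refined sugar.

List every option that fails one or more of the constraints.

A: works as a leavening, gluten-free, no coconut — OK
B: works as a leavening, gluten-free, no peanut — OK
C: every rule checks out — valid
D: has spelt, so not gluten-free — out
E: has honey, so not no-added-sugar — reject
F: has peanut, so not peanut-free; has coconut, so not coconut-free — reject
G: no coconut, no-added-sugar — valid
H: no coconut, no peanut — valid
I: works as a leavening, no coconut, no-added-sugar — valid
J: gluten-free, no-added-sugar — OK

D, E, F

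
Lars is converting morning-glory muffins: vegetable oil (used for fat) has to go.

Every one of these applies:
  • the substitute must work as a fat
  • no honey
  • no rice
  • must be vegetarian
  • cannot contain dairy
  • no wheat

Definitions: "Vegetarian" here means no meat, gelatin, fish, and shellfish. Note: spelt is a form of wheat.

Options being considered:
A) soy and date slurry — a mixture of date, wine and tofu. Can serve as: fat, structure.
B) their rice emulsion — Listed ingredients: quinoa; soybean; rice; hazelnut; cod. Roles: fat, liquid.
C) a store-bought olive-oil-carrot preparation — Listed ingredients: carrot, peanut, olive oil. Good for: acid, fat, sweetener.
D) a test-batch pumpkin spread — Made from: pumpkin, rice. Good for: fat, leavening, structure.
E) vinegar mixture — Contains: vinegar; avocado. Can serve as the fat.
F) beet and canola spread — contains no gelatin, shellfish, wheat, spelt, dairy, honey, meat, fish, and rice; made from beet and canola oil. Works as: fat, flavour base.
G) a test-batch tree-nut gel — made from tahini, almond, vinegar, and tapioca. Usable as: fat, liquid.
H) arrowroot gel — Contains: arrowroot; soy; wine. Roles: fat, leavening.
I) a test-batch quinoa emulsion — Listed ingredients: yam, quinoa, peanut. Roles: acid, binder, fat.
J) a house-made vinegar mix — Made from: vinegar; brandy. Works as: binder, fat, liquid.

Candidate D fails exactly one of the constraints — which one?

usable as a fat: satisfied
vegetarian: satisfied
rice-free: has rice — fails
wheat-free: satisfied
honey-free: satisfied
dairy-free: satisfied

rice-free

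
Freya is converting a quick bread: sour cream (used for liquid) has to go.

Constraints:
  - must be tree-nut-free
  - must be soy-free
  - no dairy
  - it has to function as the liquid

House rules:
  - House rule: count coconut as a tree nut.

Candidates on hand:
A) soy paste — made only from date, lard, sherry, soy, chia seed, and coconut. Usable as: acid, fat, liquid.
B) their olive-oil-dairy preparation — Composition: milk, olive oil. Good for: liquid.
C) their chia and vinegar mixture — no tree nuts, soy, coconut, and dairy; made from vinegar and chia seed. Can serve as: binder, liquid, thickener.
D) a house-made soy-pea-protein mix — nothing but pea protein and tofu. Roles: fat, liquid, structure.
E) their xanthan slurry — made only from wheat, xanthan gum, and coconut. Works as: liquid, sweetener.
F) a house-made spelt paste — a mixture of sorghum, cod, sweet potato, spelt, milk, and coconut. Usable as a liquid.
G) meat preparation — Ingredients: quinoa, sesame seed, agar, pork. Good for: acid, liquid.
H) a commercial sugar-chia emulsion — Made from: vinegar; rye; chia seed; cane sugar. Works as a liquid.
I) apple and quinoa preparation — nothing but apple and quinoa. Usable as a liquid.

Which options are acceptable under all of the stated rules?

C, G, H, I

A: has coconut, so not tree-nut-free; has soy, so not soy-free — no
B: has milk, so not dairy-free — reject
C: works as a liquid, no dairy, tree-nut-free — valid
D: has tofu, so not soy-free — out
E: has coconut, so not tree-nut-free — no
F: has coconut, so not tree-nut-free; has milk, so not dairy-free — reject
G: pork and sesame seed etc. — none of it excluded — OK
H: rye and cane sugar etc. — none of it excluded — OK
I: all constraints satisfied — keep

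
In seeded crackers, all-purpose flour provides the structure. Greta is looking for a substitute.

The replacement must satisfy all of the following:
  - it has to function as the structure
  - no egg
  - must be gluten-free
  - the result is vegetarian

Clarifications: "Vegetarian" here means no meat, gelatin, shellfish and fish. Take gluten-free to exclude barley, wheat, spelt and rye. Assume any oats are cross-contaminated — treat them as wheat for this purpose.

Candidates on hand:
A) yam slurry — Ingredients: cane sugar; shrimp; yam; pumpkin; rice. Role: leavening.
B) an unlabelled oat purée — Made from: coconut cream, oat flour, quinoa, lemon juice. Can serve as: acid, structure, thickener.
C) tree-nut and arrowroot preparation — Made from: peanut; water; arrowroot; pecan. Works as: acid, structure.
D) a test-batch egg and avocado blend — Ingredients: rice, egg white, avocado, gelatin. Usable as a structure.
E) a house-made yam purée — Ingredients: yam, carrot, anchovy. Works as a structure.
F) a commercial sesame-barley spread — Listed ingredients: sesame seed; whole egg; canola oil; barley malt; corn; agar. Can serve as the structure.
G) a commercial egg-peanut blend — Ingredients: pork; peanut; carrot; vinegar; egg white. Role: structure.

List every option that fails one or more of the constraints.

A: not usable as a structure; has shrimp, so not vegetarian — out
B: has oat flour, so not gluten-free — reject
C: peanut and pecan etc. — none of it excluded — OK
D: has gelatin, so not vegetarian; has egg white, so not egg-free — out
E: has anchovy, so not vegetarian — reject
F: has barley malt, so not gluten-free; has whole egg, so not egg-free — no
G: has pork, so not vegetarian; has egg white, so not egg-free — no

A, B, D, E, F, G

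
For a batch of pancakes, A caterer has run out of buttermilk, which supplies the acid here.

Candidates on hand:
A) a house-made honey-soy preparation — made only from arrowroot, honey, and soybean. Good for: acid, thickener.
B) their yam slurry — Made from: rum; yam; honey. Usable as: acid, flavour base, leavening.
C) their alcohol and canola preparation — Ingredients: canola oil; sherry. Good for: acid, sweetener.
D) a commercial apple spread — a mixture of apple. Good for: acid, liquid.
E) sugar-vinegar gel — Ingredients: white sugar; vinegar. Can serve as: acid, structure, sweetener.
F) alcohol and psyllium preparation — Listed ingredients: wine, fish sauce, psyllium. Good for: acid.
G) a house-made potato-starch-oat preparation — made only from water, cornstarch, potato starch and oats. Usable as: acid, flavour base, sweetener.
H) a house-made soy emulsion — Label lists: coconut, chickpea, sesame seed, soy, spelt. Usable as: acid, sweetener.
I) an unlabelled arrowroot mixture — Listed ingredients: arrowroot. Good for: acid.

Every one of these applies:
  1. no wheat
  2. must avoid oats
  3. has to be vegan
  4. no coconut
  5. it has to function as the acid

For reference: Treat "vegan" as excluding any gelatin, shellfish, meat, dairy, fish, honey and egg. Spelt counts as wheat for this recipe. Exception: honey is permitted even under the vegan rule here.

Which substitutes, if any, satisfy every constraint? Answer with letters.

A, B, C, D, E, I

A: honey is permitted under the vegan carve-out; nothing else excluded — OK
B: honey is permitted under the vegan carve-out; nothing else excluded — valid
C: only sherry and canola oil; none excluded — OK
D: no oats, wheat-free — keep
E: works as an acid, wheat-free, no coconut — keep
F: has fish sauce, so not vegan — out
G: has oats, so not oat-free — reject
H: has coconut, so not coconut-free; has spelt, so not wheat-free — no
I: only arrowroot; none excluded — OK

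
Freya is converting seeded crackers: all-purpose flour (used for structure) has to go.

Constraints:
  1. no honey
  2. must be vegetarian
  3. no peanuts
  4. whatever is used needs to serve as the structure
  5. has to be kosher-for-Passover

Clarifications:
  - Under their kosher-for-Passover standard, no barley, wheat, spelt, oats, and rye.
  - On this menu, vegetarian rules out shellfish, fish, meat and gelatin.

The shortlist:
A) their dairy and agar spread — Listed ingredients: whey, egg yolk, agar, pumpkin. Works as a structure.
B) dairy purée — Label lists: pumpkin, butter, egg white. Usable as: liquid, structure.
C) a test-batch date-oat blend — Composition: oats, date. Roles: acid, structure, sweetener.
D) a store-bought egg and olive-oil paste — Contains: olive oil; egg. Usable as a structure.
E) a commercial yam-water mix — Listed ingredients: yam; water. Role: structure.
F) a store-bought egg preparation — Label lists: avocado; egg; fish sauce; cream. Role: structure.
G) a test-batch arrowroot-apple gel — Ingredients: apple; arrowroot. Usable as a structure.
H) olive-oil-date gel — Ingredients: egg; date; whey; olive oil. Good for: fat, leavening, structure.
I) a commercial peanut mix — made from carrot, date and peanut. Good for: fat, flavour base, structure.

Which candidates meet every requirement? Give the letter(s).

A, B, D, E, G, H

A: no peanut, no honey — OK
B: nothing on the exclusion list — valid
C: has oats, so not kosher-for-Passover — no
D: works as a structure, no peanut, vegetarian — keep
E: only water and yam; none excluded — keep
F: has fish sauce, so not vegetarian — reject
G: works as a structure, kosher-for-Passover, no peanut — OK
H: whey and egg etc. — none of it excluded — OK
I: has peanut, so not peanut-free — reject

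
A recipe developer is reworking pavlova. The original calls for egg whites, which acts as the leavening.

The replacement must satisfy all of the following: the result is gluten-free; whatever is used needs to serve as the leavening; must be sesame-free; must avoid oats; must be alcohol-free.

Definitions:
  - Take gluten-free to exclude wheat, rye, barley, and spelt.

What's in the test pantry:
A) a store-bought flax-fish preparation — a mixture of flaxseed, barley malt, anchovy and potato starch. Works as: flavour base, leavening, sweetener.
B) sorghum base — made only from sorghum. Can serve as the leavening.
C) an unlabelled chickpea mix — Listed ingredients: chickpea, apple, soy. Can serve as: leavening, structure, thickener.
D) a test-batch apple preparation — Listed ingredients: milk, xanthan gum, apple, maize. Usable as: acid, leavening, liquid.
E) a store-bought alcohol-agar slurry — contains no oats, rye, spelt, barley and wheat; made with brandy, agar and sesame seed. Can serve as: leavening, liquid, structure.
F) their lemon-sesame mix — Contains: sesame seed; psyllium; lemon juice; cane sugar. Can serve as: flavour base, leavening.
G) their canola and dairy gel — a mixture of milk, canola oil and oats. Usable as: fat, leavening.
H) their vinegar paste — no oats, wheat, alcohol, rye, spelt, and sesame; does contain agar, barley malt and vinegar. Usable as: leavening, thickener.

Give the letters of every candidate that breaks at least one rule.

A, E, F, G, H

A: has barley malt, so not gluten-free — reject
B: only sorghum; none excluded — OK
C: every rule checks out — keep
D: maize and milk etc. — none of it excluded — keep
E: has brandy, so not alcohol-free; has sesame seed, so not sesame-free — out
F: has sesame seed, so not sesame-free — reject
G: has oats, so not oat-free — reject
H: has barley malt, so not gluten-free — no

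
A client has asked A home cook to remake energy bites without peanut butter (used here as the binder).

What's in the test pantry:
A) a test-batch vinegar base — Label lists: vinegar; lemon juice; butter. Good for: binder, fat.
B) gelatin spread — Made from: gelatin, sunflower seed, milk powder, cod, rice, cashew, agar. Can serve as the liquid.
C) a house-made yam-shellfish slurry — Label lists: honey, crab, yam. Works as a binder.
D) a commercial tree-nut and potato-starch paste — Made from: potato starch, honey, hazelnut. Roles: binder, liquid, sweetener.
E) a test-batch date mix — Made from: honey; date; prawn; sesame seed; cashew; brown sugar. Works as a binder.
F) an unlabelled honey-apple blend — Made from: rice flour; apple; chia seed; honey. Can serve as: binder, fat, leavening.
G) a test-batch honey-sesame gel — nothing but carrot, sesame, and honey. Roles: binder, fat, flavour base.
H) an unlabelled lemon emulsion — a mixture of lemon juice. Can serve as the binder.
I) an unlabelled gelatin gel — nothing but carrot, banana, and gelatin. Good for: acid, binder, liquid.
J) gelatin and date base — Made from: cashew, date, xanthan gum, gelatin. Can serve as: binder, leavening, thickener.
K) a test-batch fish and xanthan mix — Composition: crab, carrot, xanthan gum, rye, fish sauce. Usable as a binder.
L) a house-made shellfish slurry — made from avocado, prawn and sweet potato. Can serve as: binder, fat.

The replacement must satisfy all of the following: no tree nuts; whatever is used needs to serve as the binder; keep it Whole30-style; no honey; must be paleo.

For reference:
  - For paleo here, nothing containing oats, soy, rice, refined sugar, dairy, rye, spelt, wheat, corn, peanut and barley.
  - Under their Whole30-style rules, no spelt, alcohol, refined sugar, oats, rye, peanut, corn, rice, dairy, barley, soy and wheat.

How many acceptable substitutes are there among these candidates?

A: has butter, so not paleo; has butter, so not Whole30-style — no
B: not usable as a binder; has milk powder, so not paleo (and 2 more) — reject
C: has honey, so not honey-free — no
D: has honey, so not honey-free; has hazelnut, so not tree-nut-free — reject
E: has brown sugar, so not paleo; has brown sugar, so not Whole30-style (and 2 more) — out
F: has rice flour, so not paleo; has rice flour, so not Whole30-style (and 1 more) — out
G: has honey, so not honey-free — reject
H: every rule checks out — OK
I: every rule checks out — keep
J: has cashew, so not tree-nut-free — out
K: has rye, so not paleo; has rye, so not Whole30-style — no
L: Whole30-style, no honey — valid

3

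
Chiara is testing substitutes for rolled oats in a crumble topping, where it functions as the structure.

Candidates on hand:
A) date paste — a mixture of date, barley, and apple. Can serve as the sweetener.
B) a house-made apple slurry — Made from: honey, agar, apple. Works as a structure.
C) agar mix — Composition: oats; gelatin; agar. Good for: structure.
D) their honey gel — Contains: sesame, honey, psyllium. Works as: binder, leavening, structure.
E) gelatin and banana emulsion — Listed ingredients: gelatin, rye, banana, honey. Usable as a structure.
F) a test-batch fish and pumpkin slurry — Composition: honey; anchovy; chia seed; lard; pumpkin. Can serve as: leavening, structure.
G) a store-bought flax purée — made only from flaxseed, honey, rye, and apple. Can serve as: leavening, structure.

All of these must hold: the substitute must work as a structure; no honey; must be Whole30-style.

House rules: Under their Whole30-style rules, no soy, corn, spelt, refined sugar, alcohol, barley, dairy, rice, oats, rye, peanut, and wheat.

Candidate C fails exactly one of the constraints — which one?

usable as a structure: satisfied
Whole30-style: has oats — fails
honey-free: satisfied

Whole30-style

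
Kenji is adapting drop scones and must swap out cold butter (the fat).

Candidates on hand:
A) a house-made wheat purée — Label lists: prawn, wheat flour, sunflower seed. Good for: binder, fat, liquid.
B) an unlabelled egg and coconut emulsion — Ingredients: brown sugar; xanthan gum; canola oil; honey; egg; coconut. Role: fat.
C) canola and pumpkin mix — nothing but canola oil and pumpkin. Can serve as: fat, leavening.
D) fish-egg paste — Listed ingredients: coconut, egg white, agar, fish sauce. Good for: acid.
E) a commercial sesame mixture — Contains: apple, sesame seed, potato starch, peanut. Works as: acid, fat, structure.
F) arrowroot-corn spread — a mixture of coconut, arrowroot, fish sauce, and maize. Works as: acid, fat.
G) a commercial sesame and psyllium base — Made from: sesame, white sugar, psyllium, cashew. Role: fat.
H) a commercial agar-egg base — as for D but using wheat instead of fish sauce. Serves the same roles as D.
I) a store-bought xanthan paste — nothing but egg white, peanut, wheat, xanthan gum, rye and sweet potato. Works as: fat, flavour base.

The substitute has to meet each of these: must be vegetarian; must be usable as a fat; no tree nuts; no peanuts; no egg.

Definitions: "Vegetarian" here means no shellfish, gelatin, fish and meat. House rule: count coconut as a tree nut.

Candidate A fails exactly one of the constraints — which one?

usable as a fat: satisfied
vegetarian: has prawn — fails
tree-nut-free: satisfied
egg-free: satisfied
peanut-free: satisfied

vegetarian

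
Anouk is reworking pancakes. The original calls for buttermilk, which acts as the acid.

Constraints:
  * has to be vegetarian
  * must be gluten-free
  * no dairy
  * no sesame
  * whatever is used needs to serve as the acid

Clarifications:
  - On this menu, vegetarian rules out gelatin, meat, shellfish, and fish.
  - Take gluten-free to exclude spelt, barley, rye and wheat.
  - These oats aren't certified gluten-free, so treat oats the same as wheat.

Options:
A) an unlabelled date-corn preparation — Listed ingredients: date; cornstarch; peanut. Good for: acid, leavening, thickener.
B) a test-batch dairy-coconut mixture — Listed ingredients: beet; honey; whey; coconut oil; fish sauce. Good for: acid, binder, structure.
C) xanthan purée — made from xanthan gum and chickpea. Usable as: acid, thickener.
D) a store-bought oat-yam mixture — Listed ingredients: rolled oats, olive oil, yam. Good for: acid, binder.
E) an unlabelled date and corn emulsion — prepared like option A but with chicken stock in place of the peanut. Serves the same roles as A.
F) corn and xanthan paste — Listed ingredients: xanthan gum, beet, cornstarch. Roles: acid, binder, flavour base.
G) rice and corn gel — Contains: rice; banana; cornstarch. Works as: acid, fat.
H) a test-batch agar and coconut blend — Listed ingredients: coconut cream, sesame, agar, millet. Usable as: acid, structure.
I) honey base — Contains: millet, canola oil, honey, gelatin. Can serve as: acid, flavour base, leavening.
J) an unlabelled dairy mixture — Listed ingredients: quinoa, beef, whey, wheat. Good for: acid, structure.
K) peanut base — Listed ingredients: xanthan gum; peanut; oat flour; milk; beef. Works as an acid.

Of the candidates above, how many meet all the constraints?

A: only cornstarch, peanut and date; none excluded — OK
B: has fish sauce, so not vegetarian; has whey, so not dairy-free — reject
C: nothing on the exclusion list — keep
D: has rolled oats, so not gluten-free — reject
E: has chicken stock, so not vegetarian — out
F: works as an acid, no dairy, no sesame — OK
G: every rule checks out — keep
H: has sesame, so not sesame-free — no
I: has gelatin, so not vegetarian — no
J: has beef, so not vegetarian; has wheat, so not gluten-free (and 1 more) — reject
K: has beef, so not vegetarian; has oat flour, so not gluten-free (and 1 more) — no

4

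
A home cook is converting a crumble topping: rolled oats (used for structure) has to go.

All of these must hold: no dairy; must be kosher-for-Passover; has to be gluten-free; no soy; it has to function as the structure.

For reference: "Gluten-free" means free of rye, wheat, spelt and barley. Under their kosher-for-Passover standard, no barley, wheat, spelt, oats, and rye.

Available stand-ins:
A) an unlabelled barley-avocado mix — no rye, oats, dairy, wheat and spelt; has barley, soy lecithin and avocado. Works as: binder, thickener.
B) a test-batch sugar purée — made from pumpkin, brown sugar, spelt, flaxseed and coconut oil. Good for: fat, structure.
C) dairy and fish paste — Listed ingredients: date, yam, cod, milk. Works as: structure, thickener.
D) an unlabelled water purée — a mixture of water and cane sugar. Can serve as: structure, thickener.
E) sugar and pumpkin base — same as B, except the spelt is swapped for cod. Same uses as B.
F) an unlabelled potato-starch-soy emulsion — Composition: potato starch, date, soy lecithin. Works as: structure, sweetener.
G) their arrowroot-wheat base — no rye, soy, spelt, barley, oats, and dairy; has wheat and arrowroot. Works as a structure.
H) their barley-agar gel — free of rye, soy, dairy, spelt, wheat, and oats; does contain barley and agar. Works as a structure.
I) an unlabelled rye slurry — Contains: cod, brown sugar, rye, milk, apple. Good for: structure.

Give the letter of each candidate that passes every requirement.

D, E

A: not usable as a structure; has barley, so not gluten-free (and 2 more) — no
B: has spelt, so not gluten-free; has spelt, so not kosher-for-Passover — out
C: has milk, so not dairy-free — out
D: only cane sugar and water; none excluded — valid
E: no dairy, kosher-for-Passover — OK
F: has soy lecithin, so not soy-free — no
G: has wheat, so not gluten-free; has wheat, so not kosher-for-Passover — reject
H: has barley, so not gluten-free; has barley, so not kosher-for-Passover — reject
I: has rye, so not gluten-free; has rye, so not kosher-for-Passover (and 1 more) — reject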